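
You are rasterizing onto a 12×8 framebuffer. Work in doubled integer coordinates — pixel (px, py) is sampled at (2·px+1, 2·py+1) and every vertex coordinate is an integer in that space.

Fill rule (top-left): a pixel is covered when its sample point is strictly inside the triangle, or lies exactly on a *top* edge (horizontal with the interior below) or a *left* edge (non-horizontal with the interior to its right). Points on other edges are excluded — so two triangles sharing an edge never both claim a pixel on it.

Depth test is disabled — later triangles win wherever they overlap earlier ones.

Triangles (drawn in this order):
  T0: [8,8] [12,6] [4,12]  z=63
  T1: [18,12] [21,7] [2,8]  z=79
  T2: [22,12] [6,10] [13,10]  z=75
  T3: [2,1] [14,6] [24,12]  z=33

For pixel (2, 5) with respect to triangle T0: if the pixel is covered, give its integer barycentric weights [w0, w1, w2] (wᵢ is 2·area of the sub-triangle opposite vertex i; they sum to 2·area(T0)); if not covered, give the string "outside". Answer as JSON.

T0:
  2·area = 8
  edge (8, 8)→(12, 6): d=(4,-2) top-left  bias=+0
  edge (12, 6)→(4, 12): d=(-8,6) right/bottom  bias=-1
  edge (4, 12)→(8, 8): d=(4,-4) top-left  bias=+0
    (7,0)@(15, 1): e=[-14,22,0] → ·  [on edge]
    (6,1)@(13, 3): e=[-10,18,0] → ·  [on edge]
    (5,2)@(11, 5): e=[-6,14,0] → ·  [on edge]
    (4,3)@(9, 7): e=[-2,10,0] → ·  [on edge]
    (3,4)@(7, 9): e=[2,6,0] → #  [on edge]
    (4,4)@(9, 9): e=[6,-6,8] → ·
    (2,5)@(5, 11): e=[6,2,0] → #  [on edge]
    (3,5)@(7, 11): e=[10,-10,8] → ·
    (1,6)@(3, 13): e=[10,-2,0] → ·  [on edge]
    (2,6)@(5, 13): e=[14,-14,8] → ·
    (0,7)@(1, 15): e=[14,-6,0] → ·  [on edge]
  covered (2 px):
    · · · · · · · · · · · ·
    · · · · · · · · · · · ·
    · · · · · · · · · · · ·
    · · · · · · · · · · · ·
    · · · # · · · · · · · ·
    · · # · · · · · · · · ·
    · · · · · · · · · · · ·
    · · · · · · · · · · · ·
T1:
  2·area = 92  (B↔C swapped to make it positive)
  edge (18, 12)→(2, 8): d=(-16,-4) top-left  bias=+0
  edge (2, 8)→(21, 7): d=(19,-1) top-left  bias=+0
  edge (21, 7)→(18, 12): d=(-3,5) right/bottom  bias=-1
    (10,3)@(21, 7): e=[92,0,0] → ·  [on edge]
    (3,4)@(7, 9): e=[4,24,64] → #
    (4,4)@(9, 9): e=[12,26,54] → #
    (5,4)@(11, 9): e=[20,28,44] → #
    (6,4)@(13, 9): e=[28,30,34] → #
    (7,4)@(15, 9): e=[36,32,24] → #
    (8,4)@(17, 9): e=[44,34,14] → #
    (9,4)@(19, 9): e=[52,36,4] → #
    (10,4)@(21, 9): e=[60,38,-6] → ·
    (3,5)@(7, 11): e=[-28,62,58] → ·
    (4,5)@(9, 11): e=[-20,64,48] → ·
    (5,5)@(11, 11): e=[-12,66,38] → ·
  covered (9 px):
    · · · · · · · · · · · ·
    · · · · · · · · · · · ·
    · · · · · · · · · · · ·
    · · · · · · · · · · · ·
    · · · # # # # # # # · ·
    · · · · · · · # # · · ·
    · · · · · · · · · · · ·
    · · · · · · · · · · · ·
T2:
  2·area = 14
  edge (22, 12)→(6, 10): d=(-16,-2) top-left  bias=+0
  edge (6, 10)→(13, 10): d=(7,0) top-left  bias=+0
  edge (13, 10)→(22, 12): d=(9,2) right/bottom  bias=-1
    (7,5)@(15, 11): e=[2,7,5] → #
    (8,5)@(17, 11): e=[6,7,1] → #
    (9,5)@(19, 11): e=[10,7,-3] → ·
    (7,6)@(15, 13): e=[-30,21,23] → ·
    (8,6)@(17, 13): e=[-26,21,19] → ·
  covered (2 px):
    · · · · · · · · · · · ·
    · · · · · · · · · · · ·
    · · · · · · · · · · · ·
    · · · · · · · · · · · ·
    · · · · · · · · · · · ·
    · · · · · · · # # · · ·
    · · · · · · · · · · · ·
    · · · · · · · · · · · ·
T3:
  2·area = 22
  edge (2, 1)→(14, 6): d=(12,5) right/bottom  bias=-1
  edge (14, 6)→(24, 12): d=(10,6) right/bottom  bias=-1
  edge (24, 12)→(2, 1): d=(-22,-11) top-left  bias=+0
    (4,1)@(9, 3): e=[-11,0,33] → ·  [on edge]
    (5,2)@(11, 5): e=[3,8,11] → #
    (6,2)@(13, 5): e=[-7,-4,33] → ·
    (5,3)@(11, 7): e=[27,28,-33] → ·
    (7,3)@(15, 7): e=[7,4,11] → #
    (8,3)@(17, 7): e=[-3,-8,33] → ·
    (7,4)@(15, 9): e=[31,24,-33] → ·
    (9,4)@(19, 9): e=[11,0,11] → ·  [on edge]
  covered (2 px):
    · · · · · · · · · · · ·
    · · · · · · · · · · · ·
    · · · · · # · · · · · ·
    · · · · · · · # · · · ·
    · · · · · · · · · · · ·
    · · · · · · · · · · · ·
    · · · · · · · · · · · ·
    · · · · · · · · · · · ·

Result: [2,0,6]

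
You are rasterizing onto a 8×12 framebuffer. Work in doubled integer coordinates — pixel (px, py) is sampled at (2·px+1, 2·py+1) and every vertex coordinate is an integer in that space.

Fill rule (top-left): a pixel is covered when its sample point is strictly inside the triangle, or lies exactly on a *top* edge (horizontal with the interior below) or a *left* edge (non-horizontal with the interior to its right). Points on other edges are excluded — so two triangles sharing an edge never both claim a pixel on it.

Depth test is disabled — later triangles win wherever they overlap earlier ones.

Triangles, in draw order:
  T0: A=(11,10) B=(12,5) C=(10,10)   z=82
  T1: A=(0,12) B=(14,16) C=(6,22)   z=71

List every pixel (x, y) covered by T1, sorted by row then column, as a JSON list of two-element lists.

T0:
  2·area = 5  (B↔C swapped to make it positive)
  edge (11, 10)→(10, 10): d=(-1,0) right/bottom  bias=-1
  edge (10, 10)→(12, 5): d=(2,-5) top-left  bias=+0
  edge (12, 5)→(11, 10): d=(-1,5) right/bottom  bias=-1
    (5,4)@(11, 9): e=[1,3,1] → X
    (6,4)@(13, 9): e=[1,13,-9] → .
    (5,5)@(11, 11): e=[-1,7,-1] → .
  covered (1 px):
    . . . . . . . .
    . . . . . . . .
    . . . . . . . .
    . . . . . . . .
    . . . . . X . .
    . . . . . . . .
    . . . . . . . .
    . . . . . . . .
    . . . . . . . .
    . . . . . . . .
    . . . . . . . .
    . . . . . . . .
T1:
  2·area = 116
  edge (0, 12)→(14, 16): d=(14,4) right/bottom  bias=-1
  edge (14, 16)→(6, 22): d=(-8,6) right/bottom  bias=-1
  edge (6, 22)→(0, 12): d=(-6,-10) top-left  bias=+0
    (0,6)@(1, 13): e=[10,102,4] → X
    (1,6)@(3, 13): e=[2,90,24] → X
    (2,6)@(5, 13): e=[-6,78,44] → .
    (0,7)@(1, 15): e=[38,86,-8] → .
    (1,7)@(3, 15): e=[30,74,12] → X
    (2,7)@(5, 15): e=[22,62,32] → X
    (3,7)@(7, 15): e=[14,50,52] → X
    (4,7)@(9, 15): e=[6,38,72] → X
    (5,7)@(11, 15): e=[-2,26,92] → .
    (1,8)@(3, 17): e=[58,58,0] → X  [on edge]
    (5,8)@(11, 17): e=[26,10,80] → X
    (6,8)@(13, 17): e=[18,-2,100] → .
  covered (15 px):
    . . . . . . . .
    . . . . . . . .
    . . . . . . . .
    . . . . . . . .
    . . . . . . . .
    . . . . . . . .
    X X . . . . . .
    . X X X X . . .
    . X X X X X . .
    . . X X X . . .
    . . . X . . . .
    . . . . . . . .

Answer: [[0,6],[1,6],[1,7],[2,7],[3,7],[4,7],[1,8],[2,8],[3,8],[4,8],[5,8],[2,9],[3,9],[4,9],[3,10]]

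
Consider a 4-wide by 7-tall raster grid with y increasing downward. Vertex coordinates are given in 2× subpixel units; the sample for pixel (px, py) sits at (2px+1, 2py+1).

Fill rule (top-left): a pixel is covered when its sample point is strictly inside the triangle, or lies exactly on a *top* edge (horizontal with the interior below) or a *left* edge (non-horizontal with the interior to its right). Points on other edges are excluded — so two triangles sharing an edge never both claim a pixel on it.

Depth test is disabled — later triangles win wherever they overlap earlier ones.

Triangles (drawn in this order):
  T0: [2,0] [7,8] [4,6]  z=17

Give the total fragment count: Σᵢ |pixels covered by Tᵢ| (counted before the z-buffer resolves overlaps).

T0:
  2·area = 14
  edge (2, 0)→(7, 8): d=(5,8) right/bottom  bias=-1
  edge (7, 8)→(4, 6): d=(-3,-2) top-left  bias=+0
  edge (4, 6)→(2, 0): d=(-2,-6) top-left  bias=+0
    (1,1)@(3, 3): e=[7,7,0] → █  [on edge]
    (2,1)@(5, 3): e=[-9,11,12] → ·
    (1,2)@(3, 5): e=[17,1,-4] → ·
    (2,2)@(5, 5): e=[1,5,8] → █
    (3,2)@(7, 5): e=[-15,9,20] → ·
    (2,3)@(5, 7): e=[11,-1,4] → ·
    (2,4)@(5, 9): e=[21,-7,0] → ·  [on edge]
  covered (2 px):
    · · · ·
    · █ · ·
    · · █ ·
    · · · ·
    · · · ·
    · · · ·
    · · · ·

Answer: 2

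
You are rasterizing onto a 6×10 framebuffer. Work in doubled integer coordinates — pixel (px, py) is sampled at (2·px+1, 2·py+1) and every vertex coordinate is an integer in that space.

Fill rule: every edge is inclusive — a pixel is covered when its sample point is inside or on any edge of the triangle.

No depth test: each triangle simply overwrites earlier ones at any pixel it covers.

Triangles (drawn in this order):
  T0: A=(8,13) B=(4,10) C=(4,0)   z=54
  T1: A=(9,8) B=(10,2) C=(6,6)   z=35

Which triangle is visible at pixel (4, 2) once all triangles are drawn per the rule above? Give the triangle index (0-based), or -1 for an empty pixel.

T0:
  2·area = 40
  edge (8, 13)→(4, 10): d=(-4,-3) inclusive
  edge (4, 10)→(4, 0): d=(0,-10) inclusive
  edge (4, 0)→(8, 13): d=(4,13) inclusive
    (2,2)@(5, 5): e=[23,10,7] → #
    (3,2)@(7, 5): e=[29,30,-19] → ·
    (2,3)@(5, 7): e=[15,10,15] → #
    (3,3)@(7, 7): e=[21,30,-11] → ·
    (2,4)@(5, 9): e=[7,10,23] → #
    (3,4)@(7, 9): e=[13,30,-3] → ·
    (2,5)@(5, 11): e=[-1,10,31] → ·
    (3,5)@(7, 11): e=[5,30,5] → #
    (4,5)@(9, 11): e=[11,50,-21] → ·
    (3,6)@(7, 13): e=[-3,30,13] → ·
  covered (4 px):
    · · · · · ·
    · · · · · ·
    · · # · · ·
    · · # · · ·
    · · # · · ·
    · · · # · ·
    · · · · · ·
    · · · · · ·
    · · · · · ·
    · · · · · ·
T1:
  2·area = 20  (B↔C swapped to make it positive)
  edge (9, 8)→(6, 6): d=(-3,-2) inclusive
  edge (6, 6)→(10, 2): d=(4,-4) inclusive
  edge (10, 2)→(9, 8): d=(-1,6) inclusive
    (5,0)@(11, 1): e=[25,0,-5] → ·  [on edge]
    (4,1)@(9, 3): e=[15,0,5] → #  [on edge]
    (5,1)@(11, 3): e=[19,8,-7] → ·
    (3,2)@(7, 5): e=[5,0,15] → #  [on edge]
    (5,2)@(11, 5): e=[13,16,-9] → ·
    (2,3)@(5, 7): e=[-5,0,25] → ·  [on edge]
    (3,3)@(7, 7): e=[-1,8,13] → ·
    (4,3)@(9, 7): e=[3,16,1] → #
    (5,3)@(11, 7): e=[7,24,-11] → ·
    (1,4)@(3, 9): e=[-15,0,35] → ·  [on edge]
    (4,4)@(9, 9): e=[-3,24,-1] → ·
    (0,5)@(1, 11): e=[-25,0,45] → ·  [on edge]
  covered (4 px):
    · · · · · ·
    · · · · # ·
    · · · # # ·
    · · · · # ·
    · · · · · ·
    · · · · · ·
    · · · · · ·
    · · · · · ·
    · · · · · ·
    · · · · · ·

Z-buffer (winner per pixel, '.' = empty):
  . . . . . .
  . . . . 1 .
  . . 0 1 1 .
  . . 0 . 1 .
  . . 0 . . .
  . . . 0 . .
  . . . . . .
  . . . . . .
  . . . . . .
  . . . . . .

Result: 1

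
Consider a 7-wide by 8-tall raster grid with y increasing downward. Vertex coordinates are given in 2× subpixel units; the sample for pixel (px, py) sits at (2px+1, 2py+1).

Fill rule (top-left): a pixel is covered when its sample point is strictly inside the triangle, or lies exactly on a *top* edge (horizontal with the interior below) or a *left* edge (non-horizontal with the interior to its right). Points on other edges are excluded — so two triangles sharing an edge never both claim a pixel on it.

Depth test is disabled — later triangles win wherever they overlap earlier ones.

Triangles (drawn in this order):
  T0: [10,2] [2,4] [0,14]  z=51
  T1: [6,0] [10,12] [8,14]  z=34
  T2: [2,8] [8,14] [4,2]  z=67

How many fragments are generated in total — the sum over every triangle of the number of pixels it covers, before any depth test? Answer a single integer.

T0:
  2·area = 76  (B↔C swapped to make it positive)
  edge (10, 2)→(0, 14): d=(-10,12) right/bottom  bias=-1
  edge (0, 14)→(2, 4): d=(2,-10) top-left  bias=+0
  edge (2, 4)→(10, 2): d=(8,-2) top-left  bias=+0
    (3,1)@(7, 3): e=[26,48,2] → █
    (4,1)@(9, 3): e=[2,68,6] → █
    (5,1)@(11, 3): e=[-22,88,10] → ·
    (1,2)@(3, 5): e=[54,12,10] → █
    (2,2)@(5, 5): e=[30,32,14] → █
    (4,2)@(9, 5): e=[-18,72,22] → ·
    (1,3)@(3, 7): e=[34,16,26] → █
    (3,3)@(7, 7): e=[-14,56,34] → ·
    (0,4)@(1, 9): e=[38,0,38] → █  [on edge]
    (2,4)@(5, 9): e=[-10,40,46] → ·
    (0,5)@(1, 11): e=[18,4,54] → █
    (1,5)@(3, 11): e=[-6,24,58] → ·
  covered (10 px):
    · · · · · · ·
    · · · █ █ · ·
    · █ █ █ · · ·
    · █ █ · · · ·
    █ █ · · · · ·
    █ · · · · · ·
    · · · · · · ·
    · · · · · · ·
T1:
  2·area = 32
  edge (6, 0)→(10, 12): d=(4,12) right/bottom  bias=-1
  edge (10, 12)→(8, 14): d=(-2,2) right/bottom  bias=-1
  edge (8, 14)→(6, 0): d=(-2,-14) top-left  bias=+0
    (3,1)@(7, 3): e=[0,24,8] → ·  [on edge]
    (3,2)@(7, 5): e=[8,20,4] → █
    (4,2)@(9, 5): e=[-16,16,32] → ·
    (3,3)@(7, 7): e=[16,16,0] → █  [on edge]
    (4,3)@(9, 7): e=[-8,12,28] → ·
    (3,4)@(7, 9): e=[24,12,-4] → ·
    (4,4)@(9, 9): e=[0,8,24] → ·  [on edge]
    (6,4)@(13, 9): e=[-48,0,80] → ·  [on edge]
    (4,5)@(9, 11): e=[8,4,20] → █
    (5,5)@(11, 11): e=[-16,0,48] → ·  [on edge]
    (4,6)@(9, 13): e=[16,0,16] → ·  [on edge]
    (3,7)@(7, 15): e=[48,0,-16] → ·  [on edge]
    (5,7)@(11, 15): e=[0,-8,40] → ·  [on edge]
  covered (3 px):
    · · · · · · ·
    · · · · · · ·
    · · · █ · · ·
    · · · █ · · ·
    · · · · · · ·
    · · · · █ · ·
    · · · · · · ·
    · · · · · · ·
T2:
  2·area = 48  (B↔C swapped to make it positive)
  edge (2, 8)→(4, 2): d=(2,-6) top-left  bias=+0
  edge (4, 2)→(8, 14): d=(4,12) right/bottom  bias=-1
  edge (8, 14)→(2, 8): d=(-6,-6) top-left  bias=+0
    (1,2)@(3, 5): e=[0,24,24] → █  [on edge]
    (2,2)@(5, 5): e=[12,0,36] → ·  [on edge]
    (0,3)@(1, 7): e=[-8,56,0] → ·  [on edge]
    (1,3)@(3, 7): e=[4,32,12] → █
    (2,3)@(5, 7): e=[16,8,24] → █
    (3,3)@(7, 7): e=[28,-16,36] → ·
    (1,4)@(3, 9): e=[8,40,0] → █  [on edge]
    (3,4)@(7, 9): e=[32,-8,24] → ·
    (0,5)@(1, 11): e=[0,72,-24] → ·  [on edge]
    (1,5)@(3, 11): e=[12,48,-12] → ·
    (2,5)@(5, 11): e=[24,24,0] → █  [on edge]
    (3,5)@(7, 11): e=[36,0,12] → ·  [on edge]
    (3,6)@(7, 13): e=[40,8,0] → █  [on edge]
    (4,7)@(9, 15): e=[56,-8,0] → ·  [on edge]
  covered (7 px):
    · · · · · · ·
    · · · · · · ·
    · █ · · · · ·
    · █ █ · · · ·
    · █ █ · · · ·
    · · █ · · · ·
    · · · █ · · ·
    · · · · · · ·

Answer: 20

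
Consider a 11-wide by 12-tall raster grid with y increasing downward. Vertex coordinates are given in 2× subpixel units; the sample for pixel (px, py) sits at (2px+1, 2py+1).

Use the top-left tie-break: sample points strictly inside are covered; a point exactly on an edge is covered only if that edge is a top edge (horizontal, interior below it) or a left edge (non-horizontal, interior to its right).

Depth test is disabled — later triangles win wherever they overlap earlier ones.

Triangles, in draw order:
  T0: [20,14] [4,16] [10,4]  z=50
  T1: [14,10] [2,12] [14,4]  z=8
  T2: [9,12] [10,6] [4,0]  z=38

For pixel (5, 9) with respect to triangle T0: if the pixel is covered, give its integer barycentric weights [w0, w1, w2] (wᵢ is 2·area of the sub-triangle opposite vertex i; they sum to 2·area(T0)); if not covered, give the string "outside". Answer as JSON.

T0:
  2·area = 180
  edge (20, 14)→(4, 16): d=(-16,2) right/bottom  bias=-1
  edge (4, 16)→(10, 4): d=(6,-12) top-left  bias=+0
  edge (10, 4)→(20, 14): d=(10,10) right/bottom  bias=-1
    (3,0)@(7, 1): e=[234,-54,0] → ·  [on edge]
    (4,1)@(9, 3): e=[198,-18,0] → ·  [on edge]
    (5,2)@(11, 5): e=[162,18,0] → ·  [on edge]
    (4,3)@(9, 7): e=[134,6,40] → █
    (5,3)@(11, 7): e=[130,30,20] → █
    (6,3)@(13, 7): e=[126,54,0] → ·  [on edge]
    (4,4)@(9, 9): e=[102,18,60] → █
    (6,4)@(13, 9): e=[94,66,20] → █
    (7,4)@(15, 9): e=[90,90,0] → ·  [on edge]
    (3,5)@(7, 11): e=[74,6,100] → █
    (7,5)@(15, 11): e=[58,102,20] → █
    (8,5)@(17, 11): e=[54,126,0] → ·  [on edge]
    (9,6)@(19, 13): e=[18,162,0] → ·  [on edge]
    (10,7)@(21, 15): e=[-18,198,0] → ·  [on edge]
  covered (20 px):
    · · · · · · · · · · ·
    · · · · · · · · · · ·
    · · · · · · · · · · ·
    · · · · █ █ · · · · ·
    · · · · █ █ █ · · · ·
    · · · █ █ █ █ █ · · ·
    · · · █ █ █ █ █ █ · ·
    · · █ █ █ █ · · · · ·
    · · · · · · · · · · ·
    · · · · · · · · · · ·
    · · · · · · · · · · ·
    · · · · · · · · · · ·
T1:
  2·area = 72
  edge (14, 10)→(2, 12): d=(-12,2) right/bottom  bias=-1
  edge (2, 12)→(14, 4): d=(12,-8) top-left  bias=+0
  edge (14, 4)→(14, 10): d=(0,6) right/bottom  bias=-1
    (6,2)@(13, 5): e=[62,4,6] → █
    (7,2)@(15, 5): e=[58,20,-6] → ·
    (5,3)@(11, 7): e=[42,12,18] → █
    (7,3)@(15, 7): e=[34,44,-6] → ·
    (3,4)@(7, 9): e=[26,4,42] → █
    (4,4)@(9, 9): e=[22,20,30] → █
    (7,4)@(15, 9): e=[10,68,-6] → ·
    (2,5)@(5, 11): e=[6,12,54] → █
    (4,5)@(9, 11): e=[-2,44,30] → ·
    (5,5)@(11, 11): e=[-6,60,18] → ·
    (6,5)@(13, 11): e=[-10,76,6] → ·
    (2,6)@(5, 13): e=[-18,36,54] → ·
  covered (9 px):
    · · · · · · · · · · ·
    · · · · · · · · · · ·
    · · · · · · █ · · · ·
    · · · · · █ █ · · · ·
    · · · █ █ █ █ · · · ·
    · · █ █ · · · · · · ·
    · · · · · · · · · · ·
    · · · · · · · · · · ·
    · · · · · · · · · · ·
    · · · · · · · · · · ·
    · · · · · · · · · · ·
    · · · · · · · · · · ·
T2:
  2·area = 42  (B↔C swapped to make it positive)
  edge (9, 12)→(4, 0): d=(-5,-12) top-left  bias=+0
  edge (4, 0)→(10, 6): d=(6,6) right/bottom  bias=-1
  edge (10, 6)→(9, 12): d=(-1,6) right/bottom  bias=-1
    (2,0)@(5, 1): e=[7,0,35] → ·  [on edge]
    (3,1)@(7, 3): e=[21,0,21] → ·  [on edge]
    (3,2)@(7, 5): e=[11,12,19] → █
    (4,2)@(9, 5): e=[35,0,7] → ·  [on edge]
    (3,3)@(7, 7): e=[1,24,17] → █
    (4,3)@(9, 7): e=[25,12,5] → █
    (5,3)@(11, 7): e=[49,0,-7] → ·  [on edge]
    (3,4)@(7, 9): e=[-9,36,15] → ·
    (4,4)@(9, 9): e=[15,24,3] → █
    (5,4)@(11, 9): e=[39,12,-9] → ·
    (6,4)@(13, 9): e=[63,0,-21] → ·  [on edge]
    (4,5)@(9, 11): e=[5,36,1] → █
    (7,5)@(15, 11): e=[77,0,-35] → ·  [on edge]
    (8,6)@(17, 13): e=[91,0,-49] → ·  [on edge]
    (9,7)@(19, 15): e=[105,0,-63] → ·  [on edge]
    (10,8)@(21, 17): e=[119,0,-77] → ·  [on edge]
  covered (5 px):
    · · · · · · · · · · ·
    · · · · · · · · · · ·
    · · · █ · · · · · · ·
    · · · █ █ · · · · · ·
    · · · · █ · · · · · ·
    · · · · █ · · · · · ·
    · · · · · · · · · · ·
    · · · · · · · · · · ·
    · · · · · · · · · · ·
    · · · · · · · · · · ·
    · · · · · · · · · · ·
    · · · · · · · · · · ·

Result: "outside"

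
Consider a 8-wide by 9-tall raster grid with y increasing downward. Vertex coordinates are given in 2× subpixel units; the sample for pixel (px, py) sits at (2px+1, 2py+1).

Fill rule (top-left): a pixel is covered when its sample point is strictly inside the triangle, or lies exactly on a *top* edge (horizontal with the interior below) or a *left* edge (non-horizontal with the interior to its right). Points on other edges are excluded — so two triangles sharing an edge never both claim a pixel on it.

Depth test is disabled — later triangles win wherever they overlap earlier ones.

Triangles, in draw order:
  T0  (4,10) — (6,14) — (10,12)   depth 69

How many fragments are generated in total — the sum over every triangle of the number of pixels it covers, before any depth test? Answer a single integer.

T0:
  2·area = 20  (B↔C swapped to make it positive)
  edge (4, 10)→(10, 12): d=(6,2) right/bottom  bias=-1
  edge (10, 12)→(6, 14): d=(-4,2) right/bottom  bias=-1
  edge (6, 14)→(4, 10): d=(-2,-4) top-left  bias=+0
    (0,4)@(1, 9): e=[0,30,-10] → ·  [on edge]
    (2,5)@(5, 11): e=[4,14,2] → #
    (3,5)@(7, 11): e=[0,10,10] → ·  [on edge]
    (2,6)@(5, 13): e=[16,6,-2] → ·
    (3,6)@(7, 13): e=[12,2,6] → #
    (4,6)@(9, 13): e=[8,-2,14] → ·
    (6,6)@(13, 13): e=[0,-10,30] → ·  [on edge]
    (3,7)@(7, 15): e=[24,-6,2] → ·
  covered (2 px):
    · · · · · · · ·
    · · · · · · · ·
    · · · · · · · ·
    · · · · · · · ·
    · · · · · · · ·
    · · # · · · · ·
    · · · # · · · ·
    · · · · · · · ·
    · · · · · · · ·

Answer: 2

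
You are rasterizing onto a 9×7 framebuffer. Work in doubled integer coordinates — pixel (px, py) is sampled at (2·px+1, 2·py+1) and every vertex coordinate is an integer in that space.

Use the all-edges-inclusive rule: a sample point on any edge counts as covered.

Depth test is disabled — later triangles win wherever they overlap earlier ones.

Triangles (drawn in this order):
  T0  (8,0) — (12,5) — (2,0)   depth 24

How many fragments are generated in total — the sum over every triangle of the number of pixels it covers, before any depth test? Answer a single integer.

T0:
  2·area = 30
  edge (8, 0)→(12, 5): d=(4,5) inclusive
  edge (12, 5)→(2, 0): d=(-10,-5) inclusive
  edge (2, 0)→(8, 0): d=(6,0) inclusive
    (2,0)@(5, 1): e=[19,5,6] → #
    (3,0)@(7, 1): e=[9,15,6] → #
    (4,0)@(9, 1): e=[-1,25,6] → ·
    (2,1)@(5, 3): e=[27,-15,18] → ·
    (3,1)@(7, 3): e=[17,-5,18] → ·
    (4,1)@(9, 3): e=[7,5,18] → #
    (5,1)@(11, 3): e=[-3,15,18] → ·
    (4,2)@(9, 5): e=[15,-15,30] → ·
  covered (3 px):
    · · # # · · · · ·
    · · · · # · · · ·
    · · · · · · · · ·
    · · · · · · · · ·
    · · · · · · · · ·
    · · · · · · · · ·
    · · · · · · · · ·

Result: 3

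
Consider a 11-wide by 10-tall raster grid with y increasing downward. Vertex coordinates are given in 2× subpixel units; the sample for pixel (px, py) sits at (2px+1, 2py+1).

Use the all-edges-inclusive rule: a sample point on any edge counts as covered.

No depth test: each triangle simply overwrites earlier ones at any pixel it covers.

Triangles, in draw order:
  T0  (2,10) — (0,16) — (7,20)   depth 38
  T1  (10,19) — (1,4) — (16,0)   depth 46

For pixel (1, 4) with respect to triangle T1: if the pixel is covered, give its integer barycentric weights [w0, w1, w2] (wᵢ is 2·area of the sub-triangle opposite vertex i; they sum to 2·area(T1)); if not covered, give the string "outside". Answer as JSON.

T0:
  2·area = 50  (B↔C swapped to make it positive)
  edge (2, 10)→(7, 20): d=(5,10) inclusive
  edge (7, 20)→(0, 16): d=(-7,-4) inclusive
  edge (0, 16)→(2, 10): d=(2,-6) inclusive
    (2,0)@(5, 1): e=[-75,125,0] → ·  [on edge]
    (1,3)@(3, 7): e=[-25,75,0] → ·  [on edge]
    (0,6)@(1, 13): e=[25,25,0] → █  [on edge]
    (1,6)@(3, 13): e=[5,33,12] → █
    (2,6)@(5, 13): e=[-15,41,24] → ·
    (0,7)@(1, 15): e=[35,11,4] → █
    (2,7)@(5, 15): e=[-5,27,28] → ·
    (0,8)@(1, 17): e=[45,-3,8] → ·
    (1,8)@(3, 17): e=[25,5,20] → █
    (2,8)@(5, 17): e=[5,13,32] → █
    (3,8)@(7, 17): e=[-15,21,44] → ·
    (1,9)@(3, 19): e=[35,-9,24] → ·
  covered (6 px):
    · · · · · · · · · · ·
    · · · · · · · · · · ·
    · · · · · · · · · · ·
    · · · · · · · · · · ·
    · · · · · · · · · · ·
    · · · · · · · · · · ·
    █ █ · · · · · · · · ·
    █ █ · · · · · · · · ·
    · █ █ · · · · · · · ·
    · · · · · · · · · · ·
T1:
  2·area = 261
  edge (10, 19)→(1, 4): d=(-9,-15) inclusive
  edge (1, 4)→(16, 0): d=(15,-4) inclusive
  edge (16, 0)→(10, 19): d=(-6,19) inclusive
    (6,0)@(13, 1): e=[207,3,51] → █
    (7,0)@(15, 1): e=[237,11,13] → █
    (8,0)@(17, 1): e=[267,19,-25] → ·
    (2,1)@(5, 3): e=[69,1,191] → █
    (3,1)@(7, 3): e=[99,9,153] → █
    (4,1)@(9, 3): e=[129,17,115] → █
    (5,1)@(11, 3): e=[159,25,77] → █
    (8,1)@(17, 3): e=[249,49,-37] → ·
    (1,2)@(3, 5): e=[21,23,217] → █
    (7,2)@(15, 5): e=[201,71,-11] → ·
    (1,3)@(3, 7): e=[3,53,205] → █
    (7,3)@(15, 7): e=[183,101,-23] → ·
  covered (34 px):
    · · · · · · █ █ · · ·
    · · █ █ █ █ █ █ · · ·
    · █ █ █ █ █ █ · · · ·
    · █ █ █ █ █ █ · · · ·
    · · █ █ █ █ █ · · · ·
    · · · █ █ █ · · · · ·
    · · · █ █ █ · · · · ·
    · · · · █ █ · · · · ·
    · · · · █ · · · · · ·
    · · · · · · · · · · ·

Answer: "outside"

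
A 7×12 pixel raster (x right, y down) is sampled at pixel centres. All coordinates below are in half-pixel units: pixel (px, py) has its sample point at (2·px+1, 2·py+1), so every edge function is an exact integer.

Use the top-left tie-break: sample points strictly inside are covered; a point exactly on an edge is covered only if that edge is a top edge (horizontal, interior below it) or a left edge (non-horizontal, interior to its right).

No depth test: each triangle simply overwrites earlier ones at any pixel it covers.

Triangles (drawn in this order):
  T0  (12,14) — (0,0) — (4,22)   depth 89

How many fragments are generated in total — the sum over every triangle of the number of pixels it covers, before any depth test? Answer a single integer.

T0:
  2·area = 208  (B↔C swapped to make it positive)
  edge (12, 14)→(4, 22): d=(-8,8) right/bottom  bias=-1
  edge (4, 22)→(0, 0): d=(-4,-22) top-left  bias=+0
  edge (0, 0)→(12, 14): d=(12,14) right/bottom  bias=-1
    (0,1)@(1, 3): e=[176,10,22] → X
    (1,1)@(3, 3): e=[160,54,-6] → .
    (0,2)@(1, 5): e=[160,2,46] → X
    (1,2)@(3, 5): e=[144,46,18] → X
    (2,2)@(5, 5): e=[128,90,-10] → .
    (0,3)@(1, 7): e=[144,-6,70] → .
    (1,3)@(3, 7): e=[128,38,42] → X
    (2,3)@(5, 7): e=[112,82,14] → X
    (3,3)@(7, 7): e=[96,126,-14] → .
    (1,4)@(3, 9): e=[112,30,66] → X
    (3,4)@(7, 9): e=[80,118,10] → X
    (4,4)@(9, 9): e=[64,162,-18] → .
    (6,6)@(13, 13): e=[0,234,-26] → .  [on edge]
    (5,7)@(11, 15): e=[0,182,26] → .  [on edge]
    (4,8)@(9, 17): e=[0,130,78] → .  [on edge]
    (3,9)@(7, 19): e=[0,78,130] → .  [on edge]
    (2,10)@(5, 21): e=[0,26,182] → .  [on edge]
    (1,11)@(3, 23): e=[0,-26,234] → .  [on edge]
  covered (24 px):
    . . . . . . .
    X . . . . . .
    X X . . . . .
    . X X . . . .
    . X X X . . .
    . X X X X . .
    . X X X X X .
    . X X X X . .
    . . X X . . .
    . . X . . . .
    . . . . . . .
    . . . . . . .

Answer: 24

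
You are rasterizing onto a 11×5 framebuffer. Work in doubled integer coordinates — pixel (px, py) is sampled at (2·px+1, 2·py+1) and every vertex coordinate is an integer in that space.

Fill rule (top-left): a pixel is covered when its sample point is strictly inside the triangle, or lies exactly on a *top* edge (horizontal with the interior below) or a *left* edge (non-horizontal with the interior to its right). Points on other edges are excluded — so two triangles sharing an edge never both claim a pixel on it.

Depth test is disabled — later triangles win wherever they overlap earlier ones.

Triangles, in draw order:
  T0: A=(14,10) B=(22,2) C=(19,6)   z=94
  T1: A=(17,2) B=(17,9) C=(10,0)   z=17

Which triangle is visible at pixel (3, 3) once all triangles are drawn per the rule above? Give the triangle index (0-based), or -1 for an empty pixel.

T0:
  2·area = 8
  edge (14, 10)→(22, 2): d=(8,-8) top-left  bias=+0
  edge (22, 2)→(19, 6): d=(-3,4) right/bottom  bias=-1
  edge (19, 6)→(14, 10): d=(-5,4) right/bottom  bias=-1
    (10,1)@(21, 3): e=[0,1,7] → #  [on edge]
    (9,2)@(19, 5): e=[0,3,5] → #  [on edge]
    (10,2)@(21, 5): e=[16,-5,-3] → ·
    (8,3)@(17, 7): e=[0,5,3] → #  [on edge]
    (9,3)@(19, 7): e=[16,-3,-5] → ·
    (7,4)@(15, 9): e=[0,7,1] → #  [on edge]
    (8,4)@(17, 9): e=[16,-1,-7] → ·
  covered (4 px):
    · · · · · · · · · · ·
    · · · · · · · · · · #
    · · · · · · · · · # ·
    · · · · · · · · # · ·
    · · · · · · · # · · ·
T1:
  2·area = 49
  edge (17, 2)→(17, 9): d=(0,7) right/bottom  bias=-1
  edge (17, 9)→(10, 0): d=(-7,-9) top-left  bias=+0
  edge (10, 0)→(17, 2): d=(7,2) right/bottom  bias=-1
    (5,0)@(11, 1): e=[42,2,5] → #
    (6,0)@(13, 1): e=[28,20,1] → #
    (7,0)@(15, 1): e=[14,38,-3] → ·
    (8,0)@(17, 1): e=[0,56,-7] → ·  [on edge]
    (5,1)@(11, 3): e=[42,-12,19] → ·
    (6,1)@(13, 3): e=[28,6,15] → #
    (7,1)@(15, 3): e=[14,24,11] → #
    (8,1)@(17, 3): e=[0,42,7] → ·  [on edge]
    (6,2)@(13, 5): e=[28,-8,29] → ·
    (7,2)@(15, 5): e=[14,10,25] → #
    (8,2)@(17, 5): e=[0,28,21] → ·  [on edge]
    (7,3)@(15, 7): e=[14,-4,39] → ·
    (8,3)@(17, 7): e=[0,14,35] → ·  [on edge]
    (8,4)@(17, 9): e=[0,0,49] → ·  [on edge]
  covered (5 px):
    · · · · · # # · · · ·
    · · · · · · # # · · ·
    · · · · · · · # · · ·
    · · · · · · · · · · ·
    · · · · · · · · · · ·

Z-buffer (winner per pixel, '.' = empty):
  . . . . . 1 1 . . . .
  . . . . . . 1 1 . . 0
  . . . . . . . 1 . 0 .
  . . . . . . . . 0 . .
  . . . . . . . 0 . . .

Result: -1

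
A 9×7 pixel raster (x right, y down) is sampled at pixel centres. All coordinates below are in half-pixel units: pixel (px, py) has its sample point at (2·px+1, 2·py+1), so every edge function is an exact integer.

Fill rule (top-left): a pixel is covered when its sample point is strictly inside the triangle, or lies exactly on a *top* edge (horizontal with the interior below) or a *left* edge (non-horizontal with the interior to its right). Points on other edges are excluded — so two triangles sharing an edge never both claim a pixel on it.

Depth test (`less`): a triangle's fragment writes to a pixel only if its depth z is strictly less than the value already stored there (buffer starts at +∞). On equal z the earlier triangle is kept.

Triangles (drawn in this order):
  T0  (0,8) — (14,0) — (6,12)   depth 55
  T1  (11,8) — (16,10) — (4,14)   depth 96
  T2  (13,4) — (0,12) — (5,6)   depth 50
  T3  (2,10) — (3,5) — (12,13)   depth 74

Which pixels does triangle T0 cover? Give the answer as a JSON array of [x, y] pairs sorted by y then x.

T0:
  2·area = 104
  edge (0, 8)→(14, 0): d=(14,-8) top-left  bias=+0
  edge (14, 0)→(6, 12): d=(-8,12) right/bottom  bias=-1
  edge (6, 12)→(0, 8): d=(-6,-4) top-left  bias=+0
    (6,0)@(13, 1): e=[6,4,94] → X
    (7,0)@(15, 1): e=[22,-20,102] → .
    (4,1)@(9, 3): e=[2,36,66] → X
    (5,1)@(11, 3): e=[18,12,74] → X
    (6,1)@(13, 3): e=[34,-12,82] → .
    (3,2)@(7, 5): e=[14,44,46] → X
    (5,2)@(11, 5): e=[46,-4,62] → .
    (1,3)@(3, 7): e=[10,76,18] → X
    (2,3)@(5, 7): e=[26,52,26] → X
    (5,3)@(11, 7): e=[74,-20,50] → .
    (1,4)@(3, 9): e=[38,60,6] → X
    (4,4)@(9, 9): e=[86,-12,30] → .
  covered (13 px):
    . . . . . . X . .
    . . . . X X . . .
    . . . X X . . . .
    . X X X X . . . .
    . X X X . . . . .
    . . X . . . . . .
    . . . . . . . . .
T1:
  2·area = 44
  edge (11, 8)→(16, 10): d=(5,2) right/bottom  bias=-1
  edge (16, 10)→(4, 14): d=(-12,4) right/bottom  bias=-1
  edge (4, 14)→(11, 8): d=(7,-6) top-left  bias=+0
    (5,4)@(11, 9): e=[5,32,7] → X
    (6,4)@(13, 9): e=[1,24,19] → X
    (7,4)@(15, 9): e=[-3,16,31] → .
    (4,5)@(9, 11): e=[19,16,9] → X
    (6,5)@(13, 11): e=[11,0,33] → .  [on edge]
    (3,6)@(7, 13): e=[33,0,11] → .  [on edge]
    (4,6)@(9, 13): e=[29,-8,23] → .
    (5,6)@(11, 13): e=[25,-16,35] → .
  covered (4 px):
    . . . . . . . . .
    . . . . . . . . .
    . . . . . . . . .
    . . . . . . . . .
    . . . . . X X . .
    . . . . X X . . .
    . . . . . . . . .
T2:
  2·area = 38
  edge (13, 4)→(0, 12): d=(-13,8) right/bottom  bias=-1
  edge (0, 12)→(5, 6): d=(5,-6) top-left  bias=+0
  edge (5, 6)→(13, 4): d=(8,-2) top-left  bias=+0
    (8,1)@(17, 3): e=[-19,57,0] → .  [on edge]
    (4,2)@(9, 5): e=[19,19,0] → X  [on edge]
    (5,2)@(11, 5): e=[3,31,4] → X
    (6,2)@(13, 5): e=[-13,43,8] → .
    (0,3)@(1, 7): e=[57,-19,0] → .  [on edge]
    (2,3)@(5, 7): e=[25,5,8] → X
    (3,3)@(7, 7): e=[9,17,12] → X
    (4,3)@(9, 7): e=[-7,29,16] → .
    (5,3)@(11, 7): e=[-23,41,20] → .
    (1,4)@(3, 9): e=[15,3,20] → X
    (2,4)@(5, 9): e=[-1,15,24] → .
    (3,4)@(7, 9): e=[-17,27,28] → .
  covered (6 px):
    . . . . . . . . .
    . . . . . . . . .
    . . . . X X . . .
    . . X X . . . . .
    . X . . . . . . .
    X . . . . . . . .
    . . . . . . . . .
T3:
  2·area = 53
  edge (2, 10)→(3, 5): d=(1,-5) top-left  bias=+0
  edge (3, 5)→(12, 13): d=(9,8) right/bottom  bias=-1
  edge (12, 13)→(2, 10): d=(-10,-3) top-left  bias=+0
    (1,2)@(3, 5): e=[0,0,53] → .  [on edge]
    (1,3)@(3, 7): e=[2,18,33] → X
    (2,3)@(5, 7): e=[12,2,39] → X
    (3,3)@(7, 7): e=[22,-14,45] → .
    (1,4)@(3, 9): e=[4,36,13] → X
    (3,4)@(7, 9): e=[24,4,25] → X
    (4,4)@(9, 9): e=[34,-12,31] → .
    (1,5)@(3, 11): e=[6,54,-7] → .
    (2,5)@(5, 11): e=[16,38,-1] → .
    (3,5)@(7, 11): e=[26,22,5] → X
    (4,5)@(9, 11): e=[36,6,11] → X
    (5,5)@(11, 11): e=[46,-10,17] → .
  covered (7 px):
    . . . . . . . . .
    . . . . . . . . .
    . . . . . . . . .
    . X X . . . . . .
    . X X X . . . . .
    . . . X X . . . .
    . . . . . . . . .

Final: [[6,0],[4,1],[5,1],[3,2],[4,2],[1,3],[2,3],[3,3],[4,3],[1,4],[2,4],[3,4],[2,5]]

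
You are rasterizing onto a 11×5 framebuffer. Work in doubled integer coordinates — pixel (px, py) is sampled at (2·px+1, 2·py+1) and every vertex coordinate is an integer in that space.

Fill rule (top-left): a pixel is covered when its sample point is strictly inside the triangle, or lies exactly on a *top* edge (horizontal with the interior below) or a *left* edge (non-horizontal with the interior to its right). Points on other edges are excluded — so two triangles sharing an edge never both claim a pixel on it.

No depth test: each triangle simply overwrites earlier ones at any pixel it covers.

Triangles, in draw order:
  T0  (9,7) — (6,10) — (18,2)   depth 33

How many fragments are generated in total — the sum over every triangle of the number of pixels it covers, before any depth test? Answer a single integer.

T0:
  2·area = 12  (B↔C swapped to make it positive)
  edge (9, 7)→(18, 2): d=(9,-5) top-left  bias=+0
  edge (18, 2)→(6, 10): d=(-12,8) right/bottom  bias=-1
  edge (6, 10)→(9, 7): d=(3,-3) top-left  bias=+0
    (7,0)@(15, 1): e=[-24,36,0] → .  [on edge]
    (6,1)@(13, 3): e=[-16,28,0] → .  [on edge]
    (5,2)@(11, 5): e=[-8,20,0] → .  [on edge]
    (6,2)@(13, 5): e=[2,4,6] → X
    (7,2)@(15, 5): e=[12,-12,12] → .
    (4,3)@(9, 7): e=[0,12,0] → X  [on edge]
    (5,3)@(11, 7): e=[10,-4,6] → .
    (6,3)@(13, 7): e=[20,-20,12] → .
    (3,4)@(7, 9): e=[8,4,0] → X  [on edge]
    (4,4)@(9, 9): e=[18,-12,6] → .
  covered (3 px):
    . . . . . . . . . . .
    . . . . . . . . . . .
    . . . . . . X . . . .
    . . . . X . . . . . .
    . . . X . . . . . . .

Answer: 3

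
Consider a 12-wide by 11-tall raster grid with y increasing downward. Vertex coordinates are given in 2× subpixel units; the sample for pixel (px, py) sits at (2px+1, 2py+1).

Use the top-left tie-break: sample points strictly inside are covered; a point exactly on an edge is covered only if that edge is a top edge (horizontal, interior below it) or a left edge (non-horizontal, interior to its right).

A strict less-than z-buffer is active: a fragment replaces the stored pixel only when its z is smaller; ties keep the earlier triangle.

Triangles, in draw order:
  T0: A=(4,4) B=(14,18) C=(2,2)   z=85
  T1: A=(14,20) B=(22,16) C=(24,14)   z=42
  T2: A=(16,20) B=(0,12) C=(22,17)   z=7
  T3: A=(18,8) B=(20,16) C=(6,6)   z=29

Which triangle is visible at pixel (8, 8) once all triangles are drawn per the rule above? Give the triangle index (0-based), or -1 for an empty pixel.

T0:
  2·area = 8
  edge (4, 4)→(14, 18): d=(10,14) right/bottom  bias=-1
  edge (14, 18)→(2, 2): d=(-12,-16) top-left  bias=+0
  edge (2, 2)→(4, 4): d=(2,2) right/bottom  bias=-1
    (0,0)@(1, 1): e=[12,-4,0] → ·  [on edge]
    (1,1)@(3, 3): e=[4,4,0] → ·  [on edge]
    (2,2)@(5, 5): e=[-4,12,0] → ·  [on edge]
    (3,3)@(7, 7): e=[-12,20,0] → ·  [on edge]
    (4,4)@(9, 9): e=[-20,28,0] → ·  [on edge]
    (4,5)@(9, 11): e=[0,4,4] → ·  [on edge]
    (5,5)@(11, 11): e=[-28,36,0] → ·  [on edge]
    (6,6)@(13, 13): e=[-36,44,0] → ·  [on edge]
    (7,7)@(15, 15): e=[-44,52,0] → ·  [on edge]
    (8,8)@(17, 17): e=[-52,60,0] → ·  [on edge]
    (9,9)@(19, 19): e=[-60,68,0] → ·  [on edge]
    (10,10)@(21, 21): e=[-68,76,0] → ·  [on edge]
  covered (0 px):
    · · · · · · · · · · · ·
    · · · · · · · · · · · ·
    · · · · · · · · · · · ·
    · · · · · · · · · · · ·
    · · · · · · · · · · · ·
    · · · · · · · · · · · ·
    · · · · · · · · · · · ·
    · · · · · · · · · · · ·
    · · · · · · · · · · · ·
    · · · · · · · · · · · ·
    · · · · · · · · · · · ·
T1:
  2·area = 8  (B↔C swapped to make it positive)
  edge (14, 20)→(24, 14): d=(10,-6) top-left  bias=+0
  edge (24, 14)→(22, 16): d=(-2,2) right/bottom  bias=-1
  edge (22, 16)→(14, 20): d=(-8,4) right/bottom  bias=-1
    (11,7)@(23, 15): e=[4,0,4] → ·  [on edge]
    (9,8)@(19, 17): e=[0,4,4] → #  [on edge]
    (10,8)@(21, 17): e=[12,0,-4] → ·  [on edge]
    (9,9)@(19, 19): e=[20,0,-12] → ·  [on edge]
    (8,10)@(17, 21): e=[28,0,-20] → ·  [on edge]
  covered (1 px):
    · · · · · · · · · · · ·
    · · · · · · · · · · · ·
    · · · · · · · · · · · ·
    · · · · · · · · · · · ·
    · · · · · · · · · · · ·
    · · · · · · · · · · · ·
    · · · · · · · · · · · ·
    · · · · · · · · · · · ·
    · · · · · · · · · # · ·
    · · · · · · · · · · · ·
    · · · · · · · · · · · ·
T2:
  2·area = 96
  edge (16, 20)→(0, 12): d=(-16,-8) top-left  bias=+0
  edge (0, 12)→(22, 17): d=(22,5) right/bottom  bias=-1
  edge (22, 17)→(16, 20): d=(-6,3) right/bottom  bias=-1
    (1,6)@(3, 13): e=[8,7,81] → #
    (2,6)@(5, 13): e=[24,-3,75] → ·
    (1,7)@(3, 15): e=[-24,51,69] → ·
    (3,7)@(7, 15): e=[8,31,57] → #
    (4,7)@(9, 15): e=[24,21,51] → #
    (5,7)@(11, 15): e=[40,11,45] → #
    (6,7)@(13, 15): e=[56,1,39] → #
    (7,7)@(15, 15): e=[72,-9,33] → ·
    (3,8)@(7, 17): e=[-24,75,45] → ·
    (4,8)@(9, 17): e=[-8,65,39] → ·
    (5,8)@(11, 17): e=[8,55,33] → #
    (7,8)@(15, 17): e=[40,35,21] → #
  covered (13 px):
    · · · · · · · · · · · ·
    · · · · · · · · · · · ·
    · · · · · · · · · · · ·
    · · · · · · · · · · · ·
    · · · · · · · · · · · ·
    · · · · · · · · · · · ·
    · # · · · · · · · · · ·
    · · · # # # # · · · · ·
    · · · · · # # # # # # ·
    · · · · · · · # # · · ·
    · · · · · · · · · · · ·
T3:
  2·area = 92
  edge (18, 8)→(20, 16): d=(2,8) right/bottom  bias=-1
  edge (20, 16)→(6, 6): d=(-14,-10) top-left  bias=+0
  edge (6, 6)→(18, 8): d=(12,2) right/bottom  bias=-1
    (4,3)@(9, 7): e=[70,16,6] → #
    (5,3)@(11, 7): e=[54,36,2] → #
    (6,3)@(13, 7): e=[38,56,-2] → ·
    (4,4)@(9, 9): e=[74,-12,30] → ·
    (5,4)@(11, 9): e=[58,8,26] → #
    (6,4)@(13, 9): e=[42,28,22] → #
    (7,4)@(15, 9): e=[26,48,18] → #
    (8,4)@(17, 9): e=[10,68,14] → #
    (9,4)@(19, 9): e=[-6,88,10] → ·
    (5,5)@(11, 11): e=[62,-20,50] → ·
    (6,5)@(13, 11): e=[46,0,46] → #  [on edge]
    (9,5)@(19, 11): e=[-2,60,34] → ·
  covered (12 px):
    · · · · · · · · · · · ·
    · · · · · · · · · · · ·
    · · · · · · · · · · · ·
    · · · · # # · · · · · ·
    · · · · · # # # # · · ·
    · · · · · · # # # · · ·
    · · · · · · · · # # · ·
    · · · · · · · · · # · ·
    · · · · · · · · · · · ·
    · · · · · · · · · · · ·
    · · · · · · · · · · · ·

Z-buffer (winner per pixel, '.' = empty):
  . . . . . . . . . . . .
  . . . . . . . . . . . .
  . . . . . . . . . . . .
  . . . . 3 3 . . . . . .
  . . . . . 3 3 3 3 . . .
  . . . . . . 3 3 3 . . .
  . 2 . . . . . . 3 3 . .
  . . . 2 2 2 2 . . 3 . .
  . . . . . 2 2 2 2 2 2 .
  . . . . . . . 2 2 . . .
  . . . . . . . . . . . .

Result: 2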